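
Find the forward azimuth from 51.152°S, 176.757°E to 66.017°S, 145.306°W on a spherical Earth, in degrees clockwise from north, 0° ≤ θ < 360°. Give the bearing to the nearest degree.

142°

Δλ = -145.306 − 176.757 = -322.063°; wrapped into (−180°, 180°]: 37.937°.
θ = atan2( sin Δλ · cos φ₂ , cos φ₁ · sin φ₂ − sin φ₁ · cos φ₂ · cos Δλ )
  = atan2(0.24989, -0.32344) = 142.310° → normalised to [0°, 360°): 142.310°.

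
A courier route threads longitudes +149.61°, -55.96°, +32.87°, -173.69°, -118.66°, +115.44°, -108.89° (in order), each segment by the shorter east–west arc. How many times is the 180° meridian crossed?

4

Leg 1: +149.61° → -55.96°, shortest Δλ = 154.43° (east) — crosses 180°.
Leg 2: -55.96° → +32.87°, shortest Δλ = 88.83° (east) — does not cross 180°.
Leg 3: +32.87° → -173.69°, shortest Δλ = 153.44° (east) — crosses 180°.
Leg 4: -173.69° → -118.66°, shortest Δλ = 55.03° (east) — does not cross 180°.
Leg 5: -118.66° → +115.44°, shortest Δλ = -125.9° (west) — crosses 180°.
Leg 6: +115.44° → -108.89°, shortest Δλ = 135.67° (east) — crosses 180°.
Total crossings: 4.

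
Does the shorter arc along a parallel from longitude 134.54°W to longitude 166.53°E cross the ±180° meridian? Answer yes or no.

Naïve |166.53 − -134.54| = 301.07° > 180°, so the shorter arc goes the other way round — across 180°.
Signed shortest Δλ = ((166.53 − -134.54 + 180) mod 360) − 180 = -58.93°.
Going west by 58.93° from -134.54° passes through 180° before reaching +166.53°.

Yes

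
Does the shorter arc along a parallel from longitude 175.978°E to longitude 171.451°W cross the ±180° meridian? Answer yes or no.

Yes

Naïve |-171.451 − 175.978| = 347.429° > 180°, so the shorter arc goes the other way round — across 180°.
Signed shortest Δλ = ((-171.451 − 175.978 + 180) mod 360) − 180 = 12.571°.
Going east by 12.571° from +175.978° passes through 180° before reaching -171.451°.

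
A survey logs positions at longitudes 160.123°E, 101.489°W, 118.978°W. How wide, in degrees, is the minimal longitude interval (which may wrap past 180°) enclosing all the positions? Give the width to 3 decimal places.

98.388°

Sort the longitudes: -118.978°, -101.489°, +160.123°.
Eastward gaps between consecutive values (wrapping around): 17.489°, 261.612°, 80.899°.
Largest gap = 261.612° ⇒ minimal covering band is its complement: 360° − 261.612° = 98.388°.
Band runs from +160.123° eastward to -101.489°, crossing the antimeridian.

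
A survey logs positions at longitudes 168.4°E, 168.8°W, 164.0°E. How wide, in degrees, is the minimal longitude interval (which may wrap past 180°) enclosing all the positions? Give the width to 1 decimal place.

27.2°

Sort the longitudes: -168.8°, +164.0°, +168.4°.
Eastward gaps between consecutive values (wrapping around): 332.8°, 4.4°, 22.8°.
Largest gap = 332.8° ⇒ minimal covering band is its complement: 360° − 332.8° = 27.2°.
Band runs from +164.0° eastward to -168.8°, crossing the antimeridian.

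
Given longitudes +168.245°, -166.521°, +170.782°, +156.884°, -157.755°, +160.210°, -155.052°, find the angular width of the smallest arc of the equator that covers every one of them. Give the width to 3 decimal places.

48.064°

Sort the longitudes: -166.521°, -157.755°, -155.052°, +156.884°, +160.210°, +168.245°, +170.782°.
Eastward gaps between consecutive values (wrapping around): 8.766°, 2.703°, 311.936°, 3.326°, 8.035°, 2.537°, 22.697°.
Largest gap = 311.936° ⇒ minimal covering band is its complement: 360° − 311.936° = 48.064°.
Band runs from +156.884° eastward to -155.052°, crossing the antimeridian.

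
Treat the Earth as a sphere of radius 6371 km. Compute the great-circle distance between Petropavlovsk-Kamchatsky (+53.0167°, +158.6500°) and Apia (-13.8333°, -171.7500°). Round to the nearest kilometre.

7953 km

Δλ = -171.7500 − 158.6500 = -330.4000°; wrapped into (−180°, 180°]: 29.6000°.
Δφ = -13.8333 − 53.0167 = -66.8500°.
a = sin²(Δφ/2) + cos φ₁ · cos φ₂ · sin²(Δλ/2) = 0.341546.
c = 2·atan2(√a, √(1−a)) = 1.24833 rad → d = 6371·c ≈ 7953.11 km.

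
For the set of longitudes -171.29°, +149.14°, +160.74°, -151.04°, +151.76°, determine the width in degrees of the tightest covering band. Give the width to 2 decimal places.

Sort the longitudes: -171.29°, -151.04°, +149.14°, +151.76°, +160.74°.
Eastward gaps between consecutive values (wrapping around): 20.25°, 300.18°, 2.62°, 8.98°, 27.97°.
Largest gap = 300.18° ⇒ minimal covering band is its complement: 360° − 300.18° = 59.82°.
Band runs from +149.14° eastward to -151.04°, crossing the antimeridian.

59.82°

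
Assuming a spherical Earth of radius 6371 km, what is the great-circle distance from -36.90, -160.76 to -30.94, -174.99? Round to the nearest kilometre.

1469 km

Δλ = -174.99 − -160.76 = -14.23°.
Δφ = -30.94 − -36.90 = 5.96°.
a = sin²(Δφ/2) + cos φ₁ · cos φ₂ · sin²(Δλ/2) = 0.013225.
c = 2·atan2(√a, √(1−a)) = 0.23051 rad → d = 6371·c ≈ 1468.60 km.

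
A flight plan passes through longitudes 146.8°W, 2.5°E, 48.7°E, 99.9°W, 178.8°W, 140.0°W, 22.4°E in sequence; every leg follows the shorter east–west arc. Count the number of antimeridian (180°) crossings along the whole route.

0

Leg 1: -146.8° → +2.5°, shortest Δλ = 149.3° (east) — does not cross 180°.
Leg 2: +2.5° → +48.7°, shortest Δλ = 46.2° (east) — does not cross 180°.
Leg 3: +48.7° → -99.9°, shortest Δλ = -148.6° (west) — does not cross 180°.
Leg 4: -99.9° → -178.8°, shortest Δλ = -78.9° (west) — does not cross 180°.
Leg 5: -178.8° → -140.0°, shortest Δλ = 38.8° (east) — does not cross 180°.
Leg 6: -140.0° → +22.4°, shortest Δλ = 162.4° (east) — does not cross 180°.
Total crossings: 0.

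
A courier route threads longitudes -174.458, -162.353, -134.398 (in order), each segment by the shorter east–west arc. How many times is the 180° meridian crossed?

0

Leg 1: -174.458° → -162.353°, shortest Δλ = 12.105° (east) — does not cross 180°.
Leg 2: -162.353° → -134.398°, shortest Δλ = 27.955° (east) — does not cross 180°.
Total crossings: 0.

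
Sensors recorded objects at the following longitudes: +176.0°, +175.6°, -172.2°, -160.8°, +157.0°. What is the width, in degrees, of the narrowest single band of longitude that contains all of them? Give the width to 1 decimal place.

42.2°

Sort the longitudes: -172.2°, -160.8°, +157.0°, +175.6°, +176.0°.
Eastward gaps between consecutive values (wrapping around): 11.4°, 317.8°, 18.6°, 0.4°, 11.8°.
Largest gap = 317.8° ⇒ minimal covering band is its complement: 360° − 317.8° = 42.2°.
Band runs from +157.0° eastward to -160.8°, crossing the antimeridian.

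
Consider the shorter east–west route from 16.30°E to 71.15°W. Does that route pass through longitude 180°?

Signed shortest Δλ = ((-71.15 − 16.30 + 180) mod 360) − 180 = -87.45°.
Going west by 87.45° from +16.30° reaches -71.15° without touching 180°.

No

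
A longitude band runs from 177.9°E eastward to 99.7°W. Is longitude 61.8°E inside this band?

Band width going east from +177.9° to -99.7°: ((-99.7 − 177.9) mod 360) = 82.4°.
Offset of +61.8° east of the west edge: ((61.8 − 177.9) mod 360) = 243.9°.
243.9° > 82.4° ⇒ outside.

No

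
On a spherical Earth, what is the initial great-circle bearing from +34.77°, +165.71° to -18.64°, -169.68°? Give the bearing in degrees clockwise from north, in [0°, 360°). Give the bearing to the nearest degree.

152°

Δλ = -169.68 − 165.71 = -335.39°; wrapped into (−180°, 180°]: 24.61°.
θ = atan2( sin Δλ · cos φ₂ , cos φ₁ · sin φ₂ − sin φ₁ · cos φ₂ · cos Δλ )
  = atan2(0.39460, -0.75384) = 152.370° → normalised to [0°, 360°): 152.370°.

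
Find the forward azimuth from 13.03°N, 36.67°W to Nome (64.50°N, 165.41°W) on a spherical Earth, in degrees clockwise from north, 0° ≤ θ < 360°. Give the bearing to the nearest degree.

340°

Δλ = -165.41 − -36.67 = -128.74°.
θ = atan2( sin Δλ · cos φ₂ , cos φ₁ · sin φ₂ − sin φ₁ · cos φ₂ · cos Δλ )
  = atan2(-0.33580, 0.94009) = -19.657° → normalised to [0°, 360°): 340.343°.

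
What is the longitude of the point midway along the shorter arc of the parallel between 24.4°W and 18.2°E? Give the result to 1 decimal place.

3.1°W

Signed shortest Δλ from -24.4° to +18.2° is +42.6°.
Midpoint longitude = -24.4° + (+42.6°)/2 = -24.4° + 21.3° = -3.1°.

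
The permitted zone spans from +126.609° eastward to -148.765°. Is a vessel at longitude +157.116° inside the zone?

Yes

Band width going east from +126.609° to -148.765°: ((-148.765 − 126.609) mod 360) = 84.626°.
Offset of +157.116° east of the west edge: ((157.116 − 126.609) mod 360) = 30.507°.
30.507° ≤ 84.626° ⇒ inside.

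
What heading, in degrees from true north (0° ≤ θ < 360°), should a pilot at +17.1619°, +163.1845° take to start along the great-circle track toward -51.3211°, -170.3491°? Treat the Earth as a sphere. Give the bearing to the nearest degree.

Δλ = -170.3491 − 163.1845 = -333.5336°; wrapped into (−180°, 180°]: 26.4664°.
θ = atan2( sin Δλ · cos φ₂ , cos φ₁ · sin φ₂ − sin φ₁ · cos φ₂ · cos Δλ )
  = atan2(0.27853, -0.91098) = 162.999° → normalised to [0°, 360°): 162.999°.

163°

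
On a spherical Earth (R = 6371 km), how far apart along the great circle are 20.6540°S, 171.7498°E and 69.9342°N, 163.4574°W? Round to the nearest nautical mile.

5541 nmi

Δλ = -163.4574 − 171.7498 = -335.2072°; wrapped into (−180°, 180°]: 24.7928°.
Δφ = 69.9342 − -20.6540 = 90.5882°.
a = sin²(Δφ/2) + cos φ₁ · cos φ₂ · sin²(Δλ/2) = 0.519928.
c = 2·atan2(√a, √(1−a)) = 1.61066 rad → d = 6371·c ≈ 10261.54 km ≈ 5540.79 nmi.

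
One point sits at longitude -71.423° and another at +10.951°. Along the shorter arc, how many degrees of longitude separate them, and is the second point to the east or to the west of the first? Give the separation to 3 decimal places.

82.374° east

Raw difference: 10.951 − -71.423 = 82.374°.
Normalise into (−180°, 180°]: 82.374° stays 82.374°.
Positive ⇒ the second point lies to the east; separation 82.374°.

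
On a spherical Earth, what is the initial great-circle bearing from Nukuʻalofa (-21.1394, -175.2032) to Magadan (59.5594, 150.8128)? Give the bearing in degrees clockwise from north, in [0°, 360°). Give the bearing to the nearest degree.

343°

Δλ = 150.8128 − -175.2032 = 326.0160°; wrapped into (−180°, 180°]: -33.9840°.
θ = atan2( sin Δλ · cos φ₂ , cos φ₁ · sin φ₂ − sin φ₁ · cos φ₂ · cos Δλ )
  = atan2(-0.28319, 0.95564) = -16.507° → normalised to [0°, 360°): 343.493°.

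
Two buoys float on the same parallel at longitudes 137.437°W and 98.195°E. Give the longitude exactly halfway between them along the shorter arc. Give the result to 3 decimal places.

Signed shortest Δλ from -137.437° to +98.195° is -124.368°.
Midpoint longitude = -137.437° + (-124.368°)/2 = -137.437° − 62.184° = -199.621°.
Normalise into (−180°, 180°]: +160.379°.
(The naïve average (-137.437 + +98.195)/2 = -19.621° is on the wrong side of the globe.)

160.379°E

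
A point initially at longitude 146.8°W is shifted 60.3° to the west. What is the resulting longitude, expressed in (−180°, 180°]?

152.9°E

Start at -146.8°; shift −60.3° → -207.1°.
-207.1° lies outside (−180°, 180°]; add 360° → +152.9°.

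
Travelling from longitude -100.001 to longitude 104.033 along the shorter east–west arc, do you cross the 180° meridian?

Yes

Naïve |104.033 − -100.001| = 204.034° > 180°, so the shorter arc goes the other way round — across 180°.
Signed shortest Δλ = ((104.033 − -100.001 + 180) mod 360) − 180 = -155.966°.
Going west by 155.966° from -100.001° passes through 180° before reaching +104.033°.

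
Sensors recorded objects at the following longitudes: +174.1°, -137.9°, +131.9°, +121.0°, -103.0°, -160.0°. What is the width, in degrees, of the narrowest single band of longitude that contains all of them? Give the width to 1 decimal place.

Sort the longitudes: -160.0°, -137.9°, -103.0°, +121.0°, +131.9°, +174.1°.
Eastward gaps between consecutive values (wrapping around): 22.1°, 34.9°, 224.0°, 10.9°, 42.2°, 25.9°.
Largest gap = 224.0° ⇒ minimal covering band is its complement: 360° − 224.0° = 136.0°.
Band runs from +121.0° eastward to -103.0°, crossing the antimeridian.

136.0°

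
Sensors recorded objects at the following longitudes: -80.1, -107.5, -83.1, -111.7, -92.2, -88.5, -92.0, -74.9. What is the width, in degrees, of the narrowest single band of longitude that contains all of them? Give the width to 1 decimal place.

Sort the longitudes: -111.7°, -107.5°, -92.2°, -92.0°, -88.5°, -83.1°, -80.1°, -74.9°.
Eastward gaps between consecutive values (wrapping around): 4.2°, 15.3°, 0.2°, 3.5°, 5.4°, 3.0°, 5.2°, 323.2°.
Largest gap = 323.2° ⇒ minimal covering band is its complement: 360° − 323.2° = 36.8°.
Band runs from -111.7° eastward to -74.9°.

36.8°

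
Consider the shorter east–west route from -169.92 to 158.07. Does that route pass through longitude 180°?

Naïve |158.07 − -169.92| = 327.99° > 180°, so the shorter arc goes the other way round — across 180°.
Signed shortest Δλ = ((158.07 − -169.92 + 180) mod 360) − 180 = -32.01°.
Going west by 32.01° from -169.92° passes through 180° before reaching +158.07°.

Yes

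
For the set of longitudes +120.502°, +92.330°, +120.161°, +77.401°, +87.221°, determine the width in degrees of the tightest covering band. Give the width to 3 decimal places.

Sort the longitudes: +77.401°, +87.221°, +92.330°, +120.161°, +120.502°.
Eastward gaps between consecutive values (wrapping around): 9.820°, 5.109°, 27.831°, 0.341°, 316.899°.
Largest gap = 316.899° ⇒ minimal covering band is its complement: 360° − 316.899° = 43.101°.
Band runs from +77.401° eastward to +120.502°.

43.101°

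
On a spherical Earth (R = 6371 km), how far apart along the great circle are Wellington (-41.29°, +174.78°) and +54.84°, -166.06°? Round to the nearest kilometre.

10843 km

Δλ = -166.06 − 174.78 = -340.84°; wrapped into (−180°, 180°]: 19.16°.
Δφ = 54.84 − -41.29 = 96.13°.
a = sin²(Δφ/2) + cos φ₁ · cos φ₂ · sin²(Δλ/2) = 0.565377.
c = 2·atan2(√a, √(1−a)) = 1.70193 rad → d = 6371·c ≈ 10842.96 km.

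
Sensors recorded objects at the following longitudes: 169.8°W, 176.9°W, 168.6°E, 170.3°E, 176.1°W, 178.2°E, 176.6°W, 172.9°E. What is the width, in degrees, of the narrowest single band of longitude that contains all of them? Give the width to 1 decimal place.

21.6°

Sort the longitudes: -176.9°, -176.6°, -176.1°, -169.8°, +168.6°, +170.3°, +172.9°, +178.2°.
Eastward gaps between consecutive values (wrapping around): 0.3°, 0.5°, 6.3°, 338.4°, 1.7°, 2.6°, 5.3°, 4.9°.
Largest gap = 338.4° ⇒ minimal covering band is its complement: 360° − 338.4° = 21.6°.
Band runs from +168.6° eastward to -169.8°, crossing the antimeridian.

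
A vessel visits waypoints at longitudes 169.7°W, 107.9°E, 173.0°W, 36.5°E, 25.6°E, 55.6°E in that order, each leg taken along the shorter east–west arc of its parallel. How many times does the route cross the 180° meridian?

3

Leg 1: -169.7° → +107.9°, shortest Δλ = -82.4° (west) — crosses 180°.
Leg 2: +107.9° → -173.0°, shortest Δλ = 79.1° (east) — crosses 180°.
Leg 3: -173.0° → +36.5°, shortest Δλ = -150.5° (west) — crosses 180°.
Leg 4: +36.5° → +25.6°, shortest Δλ = -10.9° (west) — does not cross 180°.
Leg 5: +25.6° → +55.6°, shortest Δλ = 30.0° (east) — does not cross 180°.
Total crossings: 3.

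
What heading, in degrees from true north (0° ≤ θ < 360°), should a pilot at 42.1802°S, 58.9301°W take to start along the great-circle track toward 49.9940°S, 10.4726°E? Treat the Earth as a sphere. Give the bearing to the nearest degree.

Δλ = 10.4726 − -58.9301 = 69.4027°.
θ = atan2( sin Δλ · cos φ₂ , cos φ₁ · sin φ₂ − sin φ₁ · cos φ₂ · cos Δλ )
  = atan2(0.60177, -0.41576) = 124.640° → normalised to [0°, 360°): 124.640°.

125°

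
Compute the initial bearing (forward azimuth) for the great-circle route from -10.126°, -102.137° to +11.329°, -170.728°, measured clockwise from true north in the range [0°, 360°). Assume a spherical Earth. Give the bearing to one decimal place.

Δλ = -170.728 − -102.137 = -68.591°.
θ = atan2( sin Δλ · cos φ₂ , cos φ₁ · sin φ₂ − sin φ₁ · cos φ₂ · cos Δλ )
  = atan2(-0.91286, 0.25631) = -74.317° → normalised to [0°, 360°): 285.683°.

285.7°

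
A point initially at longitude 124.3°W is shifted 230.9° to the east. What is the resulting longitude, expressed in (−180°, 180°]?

Start at -124.3°; shift +230.9° → +106.6°.
+106.6° already lies in (−180°, 180°].

106.6°E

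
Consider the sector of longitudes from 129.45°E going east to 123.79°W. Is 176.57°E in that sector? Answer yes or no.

Yes

Band width going east from +129.45° to -123.79°: ((-123.79 − 129.45) mod 360) = 106.76°.
Offset of +176.57° east of the west edge: ((176.57 − 129.45) mod 360) = 47.12°.
47.12° ≤ 106.76° ⇒ inside.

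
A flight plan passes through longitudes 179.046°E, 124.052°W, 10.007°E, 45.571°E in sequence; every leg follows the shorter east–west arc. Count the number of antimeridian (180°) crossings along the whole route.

Leg 1: +179.046° → -124.052°, shortest Δλ = 56.902° (east) — crosses 180°.
Leg 2: -124.052° → +10.007°, shortest Δλ = 134.059° (east) — does not cross 180°.
Leg 3: +10.007° → +45.571°, shortest Δλ = 35.564° (east) — does not cross 180°.
Total crossings: 1.

1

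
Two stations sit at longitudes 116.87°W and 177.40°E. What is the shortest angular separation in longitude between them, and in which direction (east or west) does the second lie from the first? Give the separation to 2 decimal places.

Raw difference: 177.40 − -116.87 = 294.27°.
Normalise into (−180°, 180°]: 294.27° − 360° = -65.73°.
Negative ⇒ the second point lies to the west; separation 65.73°.

65.73° west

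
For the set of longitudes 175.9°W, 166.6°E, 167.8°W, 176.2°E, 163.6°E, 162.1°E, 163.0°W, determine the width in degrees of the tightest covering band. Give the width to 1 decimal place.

Sort the longitudes: -175.9°, -167.8°, -163.0°, +162.1°, +163.6°, +166.6°, +176.2°.
Eastward gaps between consecutive values (wrapping around): 8.1°, 4.8°, 325.1°, 1.5°, 3.0°, 9.6°, 7.9°.
Largest gap = 325.1° ⇒ minimal covering band is its complement: 360° − 325.1° = 34.9°.
Band runs from +162.1° eastward to -163.0°, crossing the antimeridian.

34.9°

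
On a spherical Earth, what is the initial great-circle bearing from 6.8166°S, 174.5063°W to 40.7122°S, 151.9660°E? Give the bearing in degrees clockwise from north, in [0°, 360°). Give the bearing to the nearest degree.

216°

Δλ = 151.9660 − -174.5063 = 326.4723°; wrapped into (−180°, 180°]: -33.5277°.
θ = atan2( sin Δλ · cos φ₂ , cos φ₁ · sin φ₂ − sin φ₁ · cos φ₂ · cos Δλ )
  = atan2(-0.41867, -0.57265) = -143.829° → normalised to [0°, 360°): 216.171°.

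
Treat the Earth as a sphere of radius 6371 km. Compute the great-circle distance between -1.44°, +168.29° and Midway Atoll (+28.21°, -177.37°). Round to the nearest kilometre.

3635 km

Δλ = -177.37 − 168.29 = -345.66°; wrapped into (−180°, 180°]: 14.34°.
Δφ = 28.21 − -1.44 = 29.65°.
a = sin²(Δφ/2) + cos φ₁ · cos φ₂ · sin²(Δλ/2) = 0.079192.
c = 2·atan2(√a, √(1−a)) = 0.57053 rad → d = 6371·c ≈ 3634.83 km.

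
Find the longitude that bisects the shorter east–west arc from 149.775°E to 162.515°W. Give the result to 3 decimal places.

173.630°E

Signed shortest Δλ from +149.775° to -162.515° is +47.710°.
Midpoint longitude = +149.775° + (+47.710°)/2 = +149.775° + 23.855° = +173.630°.
(The naïve average (+149.775 + -162.515)/2 = -6.37° is on the wrong side of the globe.)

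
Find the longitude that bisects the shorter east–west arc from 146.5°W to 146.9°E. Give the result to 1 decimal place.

Signed shortest Δλ from -146.5° to +146.9° is -66.6°.
Midpoint longitude = -146.5° + (-66.6°)/2 = -146.5° − 33.3° = -179.8°.
(The naïve average (-146.5 + +146.9)/2 = 0.2° is on the wrong side of the globe.)

179.8°W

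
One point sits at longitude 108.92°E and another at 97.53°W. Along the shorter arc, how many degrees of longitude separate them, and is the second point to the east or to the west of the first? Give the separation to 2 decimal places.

153.55° east

Raw difference: -97.53 − 108.92 = -206.45°.
Normalise into (−180°, 180°]: -206.45° + 360° = 153.55°.
Positive ⇒ the second point lies to the east; separation 153.55°.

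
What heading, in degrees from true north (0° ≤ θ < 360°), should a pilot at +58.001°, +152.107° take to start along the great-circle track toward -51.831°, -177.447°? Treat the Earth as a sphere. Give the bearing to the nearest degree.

160°

Δλ = -177.447 − 152.107 = -329.554°; wrapped into (−180°, 180°]: 30.446°.
θ = atan2( sin Δλ · cos φ₂ , cos φ₁ · sin φ₂ − sin φ₁ · cos φ₂ · cos Δλ )
  = atan2(0.31315, -0.86842) = 160.171° → normalised to [0°, 360°): 160.171°.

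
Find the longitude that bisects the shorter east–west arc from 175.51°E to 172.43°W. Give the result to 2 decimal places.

Signed shortest Δλ from +175.51° to -172.43° is +12.06°.
Midpoint longitude = +175.51° + (+12.06°)/2 = +175.51° + 6.03° = +181.54°.
Normalise into (−180°, 180°]: -178.46°.
(The naïve average (+175.51 + -172.43)/2 = 1.54° is on the wrong side of the globe.)

178.46°W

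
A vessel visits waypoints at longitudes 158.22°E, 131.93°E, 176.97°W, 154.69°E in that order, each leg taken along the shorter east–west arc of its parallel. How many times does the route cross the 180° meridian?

Leg 1: +158.22° → +131.93°, shortest Δλ = -26.29° (west) — does not cross 180°.
Leg 2: +131.93° → -176.97°, shortest Δλ = 51.1° (east) — crosses 180°.
Leg 3: -176.97° → +154.69°, shortest Δλ = -28.34° (west) — crosses 180°.
Total crossings: 2.

2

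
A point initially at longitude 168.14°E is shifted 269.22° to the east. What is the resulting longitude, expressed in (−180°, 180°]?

Start at +168.14°; shift +269.22° → +437.36°.
+437.36° lies outside (−180°, 180°]; subtract 360° → +77.36°.

77.36°E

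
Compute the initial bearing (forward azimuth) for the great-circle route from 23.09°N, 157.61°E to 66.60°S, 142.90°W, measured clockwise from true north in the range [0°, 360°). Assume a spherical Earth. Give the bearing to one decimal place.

Δλ = -142.90 − 157.61 = -300.51°; wrapped into (−180°, 180°]: 59.49°.
θ = atan2( sin Δλ · cos φ₂ , cos φ₁ · sin φ₂ − sin φ₁ · cos φ₂ · cos Δλ )
  = atan2(0.34216, -0.92331) = 159.666° → normalised to [0°, 360°): 159.666°.

159.7°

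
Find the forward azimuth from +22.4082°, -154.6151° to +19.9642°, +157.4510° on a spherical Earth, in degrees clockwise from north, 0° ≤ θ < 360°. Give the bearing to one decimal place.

276.2°

Δλ = 157.4510 − -154.6151 = 312.0661°; wrapped into (−180°, 180°]: -47.9339°.
θ = atan2( sin Δλ · cos φ₂ , cos φ₁ · sin φ₂ − sin φ₁ · cos φ₂ · cos Δλ )
  = atan2(-0.69776, 0.07560) = -83.816° → normalised to [0°, 360°): 276.184°.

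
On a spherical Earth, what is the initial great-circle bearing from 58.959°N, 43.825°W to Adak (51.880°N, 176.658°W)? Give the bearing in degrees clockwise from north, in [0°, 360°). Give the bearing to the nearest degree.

Δλ = -176.658 − -43.825 = -132.833°.
θ = atan2( sin Δλ · cos φ₂ , cos φ₁ · sin φ₂ − sin φ₁ · cos φ₂ · cos Δλ )
  = atan2(-0.45270, 0.76526) = -30.607° → normalised to [0°, 360°): 329.393°.

329°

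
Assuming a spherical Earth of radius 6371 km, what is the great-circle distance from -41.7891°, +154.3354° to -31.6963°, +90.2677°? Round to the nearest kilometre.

Δλ = 90.2677 − 154.3354 = -64.0677°.
Δφ = -31.6963 − -41.7891 = 10.0928°.
a = sin²(Δφ/2) + cos φ₁ · cos φ₂ · sin²(Δλ/2) = 0.186221.
c = 2·atan2(√a, √(1−a)) = 0.89238 rad → d = 6371·c ≈ 5685.37 km.

5685 km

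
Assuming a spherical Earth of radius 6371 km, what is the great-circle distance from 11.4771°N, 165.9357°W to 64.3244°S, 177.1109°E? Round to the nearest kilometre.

Δλ = 177.1109 − -165.9357 = 343.0466°; wrapped into (−180°, 180°]: -16.9534°.
Δφ = -64.3244 − 11.4771 = -75.8015°.
a = sin²(Δφ/2) + cos φ₁ · cos φ₂ · sin²(Δλ/2) = 0.386585.
c = 2·atan2(√a, √(1−a)) = 1.34198 rad → d = 6371·c ≈ 8549.73 km.

8550 km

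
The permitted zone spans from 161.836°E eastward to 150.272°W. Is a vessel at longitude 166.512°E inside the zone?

Yes

Band width going east from +161.836° to -150.272°: ((-150.272 − 161.836) mod 360) = 47.892°.
Offset of +166.512° east of the west edge: ((166.512 − 161.836) mod 360) = 4.676°.
4.676° ≤ 47.892° ⇒ inside.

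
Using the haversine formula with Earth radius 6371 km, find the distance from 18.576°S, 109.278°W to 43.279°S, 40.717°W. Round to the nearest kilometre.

Δλ = -40.717 − -109.278 = 68.561°.
Δφ = -43.279 − -18.576 = -24.703°.
a = sin²(Δφ/2) + cos φ₁ · cos φ₂ · sin²(Δλ/2) = 0.264686.
c = 2·atan2(√a, √(1−a)) = 1.08079 rad → d = 6371·c ≈ 6885.74 km.

6886 km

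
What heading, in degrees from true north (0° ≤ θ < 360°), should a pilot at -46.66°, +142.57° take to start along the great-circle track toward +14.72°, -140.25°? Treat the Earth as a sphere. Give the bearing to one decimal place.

Δλ = -140.25 − 142.57 = -282.82°; wrapped into (−180°, 180°]: 77.18°.
θ = atan2( sin Δλ · cos φ₂ , cos φ₁ · sin φ₂ − sin φ₁ · cos φ₂ · cos Δλ )
  = atan2(0.94307, 0.33047) = 70.688° → normalised to [0°, 360°): 70.688°.

70.7°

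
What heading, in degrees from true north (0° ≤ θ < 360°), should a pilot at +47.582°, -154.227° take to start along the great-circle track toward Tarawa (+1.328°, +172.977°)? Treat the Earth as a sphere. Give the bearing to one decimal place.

221.8°

Δλ = 172.977 − -154.227 = 327.204°; wrapped into (−180°, 180°]: -32.796°.
θ = atan2( sin Δλ · cos φ₂ , cos φ₁ · sin φ₂ − sin φ₁ · cos φ₂ · cos Δλ )
  = atan2(-0.54150, -0.60477) = -138.159° → normalised to [0°, 360°): 221.841°.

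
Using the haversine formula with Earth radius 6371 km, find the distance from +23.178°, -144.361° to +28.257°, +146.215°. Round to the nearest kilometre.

Δλ = 146.215 − -144.361 = 290.576°; wrapped into (−180°, 180°]: -69.424°.
Δφ = 28.257 − 23.178 = 5.079°.
a = sin²(Δφ/2) + cos φ₁ · cos φ₂ · sin²(Δλ/2) = 0.264541.
c = 2·atan2(√a, √(1−a)) = 1.08047 rad → d = 6371·c ≈ 6883.65 km.

6884 km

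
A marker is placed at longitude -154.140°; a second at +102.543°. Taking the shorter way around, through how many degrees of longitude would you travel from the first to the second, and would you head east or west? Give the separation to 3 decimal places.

103.317° west

Raw difference: 102.543 − -154.140 = 256.683°.
Normalise into (−180°, 180°]: 256.683° − 360° = -103.317°.
Negative ⇒ the second point lies to the west; separation 103.317°.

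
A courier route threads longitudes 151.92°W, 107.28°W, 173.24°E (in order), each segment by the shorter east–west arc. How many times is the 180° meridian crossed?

Leg 1: -151.92° → -107.28°, shortest Δλ = 44.64° (east) — does not cross 180°.
Leg 2: -107.28° → +173.24°, shortest Δλ = -79.48° (west) — crosses 180°.
Total crossings: 1.

1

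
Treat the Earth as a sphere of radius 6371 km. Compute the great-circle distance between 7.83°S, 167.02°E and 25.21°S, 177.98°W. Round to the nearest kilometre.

2503 km

Δλ = -177.98 − 167.02 = -345.00°; wrapped into (−180°, 180°]: 15.00°.
Δφ = -25.21 − -7.83 = -17.38°.
a = sin²(Δφ/2) + cos φ₁ · cos φ₂ · sin²(Δλ/2) = 0.038098.
c = 2·atan2(√a, √(1−a)) = 0.39290 rad → d = 6371·c ≈ 2503.15 km.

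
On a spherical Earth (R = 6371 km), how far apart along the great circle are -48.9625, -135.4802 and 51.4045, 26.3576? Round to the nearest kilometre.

Δλ = 26.3576 − -135.4802 = 161.8378°.
Δφ = 51.4045 − -48.9625 = 100.3670°.
a = sin²(Δφ/2) + cos φ₁ · cos φ₂ · sin²(Δλ/2) = 0.989343.
c = 2·atan2(√a, √(1−a)) = 2.93476 rad → d = 6371·c ≈ 18697.36 km.

18697 km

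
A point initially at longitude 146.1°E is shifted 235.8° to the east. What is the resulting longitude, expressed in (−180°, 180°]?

21.9°E

Start at +146.1°; shift +235.8° → +381.9°.
+381.9° lies outside (−180°, 180°]; subtract 360° → +21.9°.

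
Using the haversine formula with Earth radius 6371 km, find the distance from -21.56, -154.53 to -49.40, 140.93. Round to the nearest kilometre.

Δλ = 140.93 − -154.53 = 295.46°; wrapped into (−180°, 180°]: -64.54°.
Δφ = -49.40 − -21.56 = -27.84°.
a = sin²(Δφ/2) + cos φ₁ · cos φ₂ · sin²(Δλ/2) = 0.230402.
c = 2·atan2(√a, √(1−a)) = 1.00131 rad → d = 6371·c ≈ 6379.38 km.

6379 km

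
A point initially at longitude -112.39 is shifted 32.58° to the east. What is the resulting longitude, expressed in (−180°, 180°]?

Start at -112.39°; shift +32.58° → -79.81°.
-79.81° already lies in (−180°, 180°].

-79.81°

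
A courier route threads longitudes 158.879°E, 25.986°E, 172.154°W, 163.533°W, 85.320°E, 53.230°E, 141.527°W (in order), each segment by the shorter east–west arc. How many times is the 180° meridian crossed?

3

Leg 1: +158.879° → +25.986°, shortest Δλ = -132.893° (west) — does not cross 180°.
Leg 2: +25.986° → -172.154°, shortest Δλ = 161.86° (east) — crosses 180°.
Leg 3: -172.154° → -163.533°, shortest Δλ = 8.621° (east) — does not cross 180°.
Leg 4: -163.533° → +85.320°, shortest Δλ = -111.147° (west) — crosses 180°.
Leg 5: +85.320° → +53.230°, shortest Δλ = -32.09° (west) — does not cross 180°.
Leg 6: +53.230° → -141.527°, shortest Δλ = 165.243° (east) — crosses 180°.
Total crossings: 3.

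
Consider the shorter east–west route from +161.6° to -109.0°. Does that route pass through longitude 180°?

Naïve |-109.0 − 161.6| = 270.6° > 180°, so the shorter arc goes the other way round — across 180°.
Signed shortest Δλ = ((-109.0 − 161.6 + 180) mod 360) − 180 = 89.4°.
Going east by 89.4° from +161.6° passes through 180° before reaching -109.0°.

Yes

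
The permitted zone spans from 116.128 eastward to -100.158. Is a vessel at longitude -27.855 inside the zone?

Band width going east from +116.128° to -100.158°: ((-100.158 − 116.128) mod 360) = 143.714°.
Offset of -27.855° east of the west edge: ((-27.855 − 116.128) mod 360) = 216.017°.
216.017° > 143.714° ⇒ outside.

No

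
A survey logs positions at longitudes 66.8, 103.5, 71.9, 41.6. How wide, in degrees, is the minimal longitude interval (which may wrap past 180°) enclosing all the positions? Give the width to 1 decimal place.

Sort the longitudes: +41.6°, +66.8°, +71.9°, +103.5°.
Eastward gaps between consecutive values (wrapping around): 25.2°, 5.1°, 31.6°, 298.1°.
Largest gap = 298.1° ⇒ minimal covering band is its complement: 360° − 298.1° = 61.9°.
Band runs from +41.6° eastward to +103.5°.

61.9°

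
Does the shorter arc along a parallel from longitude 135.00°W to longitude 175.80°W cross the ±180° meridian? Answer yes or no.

No

Signed shortest Δλ = ((-175.80 − -135.00 + 180) mod 360) − 180 = -40.8°.
Going west by 40.8° from -135.00° reaches -175.80° without touching 180°.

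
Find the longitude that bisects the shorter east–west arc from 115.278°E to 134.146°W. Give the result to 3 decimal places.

170.566°E

Signed shortest Δλ from +115.278° to -134.146° is +110.576°.
Midpoint longitude = +115.278° + (+110.576°)/2 = +115.278° + 55.288° = +170.566°.
(The naïve average (+115.278 + -134.146)/2 = -9.434° is on the wrong side of the globe.)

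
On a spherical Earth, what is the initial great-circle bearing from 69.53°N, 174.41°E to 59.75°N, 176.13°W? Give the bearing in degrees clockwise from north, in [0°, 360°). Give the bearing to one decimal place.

153.1°

Δλ = -176.13 − 174.41 = -350.54°; wrapped into (−180°, 180°]: 9.46°.
θ = atan2( sin Δλ · cos φ₂ , cos φ₁ · sin φ₂ − sin φ₁ · cos φ₂ · cos Δλ )
  = atan2(0.08280, -0.16345) = 153.134° → normalised to [0°, 360°): 153.134°.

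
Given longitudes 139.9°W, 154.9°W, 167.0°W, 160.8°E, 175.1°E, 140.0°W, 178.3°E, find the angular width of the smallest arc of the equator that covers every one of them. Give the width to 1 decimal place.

Sort the longitudes: -167.0°, -154.9°, -140.0°, -139.9°, +160.8°, +175.1°, +178.3°.
Eastward gaps between consecutive values (wrapping around): 12.1°, 14.9°, 0.1°, 300.7°, 14.3°, 3.2°, 14.7°.
Largest gap = 300.7° ⇒ minimal covering band is its complement: 360° − 300.7° = 59.3°.
Band runs from +160.8° eastward to -139.9°, crossing the antimeridian.

59.3°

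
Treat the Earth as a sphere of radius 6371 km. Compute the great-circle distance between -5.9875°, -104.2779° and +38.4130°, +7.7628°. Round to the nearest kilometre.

Δλ = 7.7628 − -104.2779 = 112.0407°.
Δφ = 38.4130 − -5.9875 = 44.4005°.
a = sin²(Δφ/2) + cos φ₁ · cos φ₂ · sin²(Δλ/2) = 0.678624.
c = 2·atan2(√a, √(1−a)) = 1.93612 rad → d = 6371·c ≈ 12334.99 km.

12335 km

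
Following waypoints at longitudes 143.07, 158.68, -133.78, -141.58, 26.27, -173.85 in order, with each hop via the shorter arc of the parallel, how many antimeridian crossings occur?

2

Leg 1: +143.07° → +158.68°, shortest Δλ = 15.61° (east) — does not cross 180°.
Leg 2: +158.68° → -133.78°, shortest Δλ = 67.54° (east) — crosses 180°.
Leg 3: -133.78° → -141.58°, shortest Δλ = -7.8° (west) — does not cross 180°.
Leg 4: -141.58° → +26.27°, shortest Δλ = 167.85° (east) — does not cross 180°.
Leg 5: +26.27° → -173.85°, shortest Δλ = 159.88° (east) — crosses 180°.
Total crossings: 2.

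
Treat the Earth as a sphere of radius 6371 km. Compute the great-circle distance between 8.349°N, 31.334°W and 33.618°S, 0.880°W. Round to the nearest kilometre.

Δλ = -0.880 − -31.334 = 30.454°.
Δφ = -33.618 − 8.349 = -41.967°.
a = sin²(Δφ/2) + cos φ₁ · cos φ₂ · sin²(Δλ/2) = 0.185071.
c = 2·atan2(√a, √(1−a)) = 0.88942 rad → d = 6371·c ≈ 5666.53 km.

5667 km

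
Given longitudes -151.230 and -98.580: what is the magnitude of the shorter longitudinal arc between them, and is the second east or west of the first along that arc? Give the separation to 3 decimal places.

Raw difference: -98.580 − -151.230 = 52.65°.
Normalise into (−180°, 180°]: 52.65° stays 52.65°.
Positive ⇒ the second point lies to the east; separation 52.650°.

52.650° east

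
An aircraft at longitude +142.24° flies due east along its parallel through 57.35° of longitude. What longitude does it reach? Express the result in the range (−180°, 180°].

-160.41°

Start at +142.24°; shift +57.35° → +199.59°.
+199.59° lies outside (−180°, 180°]; subtract 360° → -160.41°.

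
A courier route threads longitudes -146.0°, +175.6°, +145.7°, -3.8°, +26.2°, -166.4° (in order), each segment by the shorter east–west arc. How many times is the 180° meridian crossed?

Leg 1: -146.0° → +175.6°, shortest Δλ = -38.4° (west) — crosses 180°.
Leg 2: +175.6° → +145.7°, shortest Δλ = -29.9° (west) — does not cross 180°.
Leg 3: +145.7° → -3.8°, shortest Δλ = -149.5° (west) — does not cross 180°.
Leg 4: -3.8° → +26.2°, shortest Δλ = 30.0° (east) — does not cross 180°.
Leg 5: +26.2° → -166.4°, shortest Δλ = 167.4° (east) — crosses 180°.
Total crossings: 2.

2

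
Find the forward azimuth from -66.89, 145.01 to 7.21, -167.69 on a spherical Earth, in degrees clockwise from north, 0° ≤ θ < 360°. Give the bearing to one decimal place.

47.5°

Δλ = -167.69 − 145.01 = -312.70°; wrapped into (−180°, 180°]: 47.30°.
θ = atan2( sin Δλ · cos φ₂ , cos φ₁ · sin φ₂ − sin φ₁ · cos φ₂ · cos Δλ )
  = atan2(0.72910, 0.66807) = 47.501° → normalised to [0°, 360°): 47.501°.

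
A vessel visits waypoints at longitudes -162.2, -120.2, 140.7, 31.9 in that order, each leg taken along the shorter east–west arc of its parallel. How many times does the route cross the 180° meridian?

1

Leg 1: -162.2° → -120.2°, shortest Δλ = 42.0° (east) — does not cross 180°.
Leg 2: -120.2° → +140.7°, shortest Δλ = -99.1° (west) — crosses 180°.
Leg 3: +140.7° → +31.9°, shortest Δλ = -108.8° (west) — does not cross 180°.
Total crossings: 1.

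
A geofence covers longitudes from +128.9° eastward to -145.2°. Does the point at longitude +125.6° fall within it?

Band width going east from +128.9° to -145.2°: ((-145.2 − 128.9) mod 360) = 85.9°.
Offset of +125.6° east of the west edge: ((125.6 − 128.9) mod 360) = 356.7°.
356.7° > 85.9° ⇒ outside.

No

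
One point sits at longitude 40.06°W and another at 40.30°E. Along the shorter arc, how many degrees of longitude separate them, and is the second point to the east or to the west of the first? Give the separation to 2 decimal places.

Raw difference: 40.30 − -40.06 = 80.36°.
Normalise into (−180°, 180°]: 80.36° stays 80.36°.
Positive ⇒ the second point lies to the east; separation 80.36°.

80.36° east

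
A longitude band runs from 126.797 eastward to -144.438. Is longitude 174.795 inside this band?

Band width going east from +126.797° to -144.438°: ((-144.438 − 126.797) mod 360) = 88.765°.
Offset of +174.795° east of the west edge: ((174.795 − 126.797) mod 360) = 47.998°.
47.998° ≤ 88.765° ⇒ inside.

Yes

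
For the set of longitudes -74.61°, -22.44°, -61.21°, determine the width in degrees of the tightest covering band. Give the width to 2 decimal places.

Sort the longitudes: -74.61°, -61.21°, -22.44°.
Eastward gaps between consecutive values (wrapping around): 13.40°, 38.77°, 307.83°.
Largest gap = 307.83° ⇒ minimal covering band is its complement: 360° − 307.83° = 52.17°.
Band runs from -74.61° eastward to -22.44°.

52.17°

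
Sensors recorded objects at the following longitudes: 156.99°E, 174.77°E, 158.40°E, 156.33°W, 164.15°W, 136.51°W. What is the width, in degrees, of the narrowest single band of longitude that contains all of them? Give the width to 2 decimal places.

Sort the longitudes: -164.15°, -156.33°, -136.51°, +156.99°, +158.40°, +174.77°.
Eastward gaps between consecutive values (wrapping around): 7.82°, 19.82°, 293.50°, 1.41°, 16.37°, 21.08°.
Largest gap = 293.50° ⇒ minimal covering band is its complement: 360° − 293.50° = 66.50°.
Band runs from +156.99° eastward to -136.51°, crossing the antimeridian.

66.50°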